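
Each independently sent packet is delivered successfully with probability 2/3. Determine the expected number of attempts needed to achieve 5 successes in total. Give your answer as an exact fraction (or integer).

15/2

By linearity (sum of 5 independent geometric waits), E[trials] = 5/p = 5/(2/3) = 15/2.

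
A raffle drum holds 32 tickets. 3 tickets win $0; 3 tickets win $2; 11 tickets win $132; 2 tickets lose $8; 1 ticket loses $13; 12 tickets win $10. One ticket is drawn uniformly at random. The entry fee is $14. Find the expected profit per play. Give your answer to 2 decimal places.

$34.41

E[payout] = (3/32)·0 + (3/32)·2 + (11/32)·132 + (2/32)·(-8) + (1/32)·(-13) + (12/32)·10 = 1549/32
Expected profit = 1549/32 − 14 = 1101/32 ≈ $34.41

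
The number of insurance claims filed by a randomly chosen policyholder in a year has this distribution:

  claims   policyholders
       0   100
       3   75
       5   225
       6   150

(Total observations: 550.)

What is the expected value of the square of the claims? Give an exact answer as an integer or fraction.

Total = 550, so P(claims=0) = 100/550, etc.
E[X²] = (2/11)·0 + (3/22)·9 + (9/22)·25 + (3/11)·36
     = 234/11

234/11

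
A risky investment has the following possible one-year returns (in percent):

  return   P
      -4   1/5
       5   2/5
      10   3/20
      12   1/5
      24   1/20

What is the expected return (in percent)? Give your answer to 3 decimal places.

E[X] = (1/5)·(-4) + (2/5)·5 + (3/20)·10 + (1/5)·12 + (1/20)·24
     = 63/10 ≈ 6.300

6.300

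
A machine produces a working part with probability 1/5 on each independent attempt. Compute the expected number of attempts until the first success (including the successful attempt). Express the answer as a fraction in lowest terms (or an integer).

5

For a geometric distribution, E[trials] = 1/p = 1/(1/5) = 5.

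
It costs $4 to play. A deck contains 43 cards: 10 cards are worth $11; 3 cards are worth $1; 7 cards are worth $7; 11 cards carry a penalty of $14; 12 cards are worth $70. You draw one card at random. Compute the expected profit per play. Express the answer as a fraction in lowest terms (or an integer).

676/43 dollars

E[payout] = (10/43)·11 + (3/43)·1 + (7/43)·7 + (11/43)·(-14) + (12/43)·70 = 848/43
Expected profit = 848/43 − 4 = 676/43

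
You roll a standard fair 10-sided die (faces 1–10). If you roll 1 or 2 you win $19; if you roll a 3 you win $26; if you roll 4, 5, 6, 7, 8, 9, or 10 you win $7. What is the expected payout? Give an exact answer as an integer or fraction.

E[payout] = (7/10)·7 + (1/5)·19 + (1/10)·26 = 113/10

113/10 dollars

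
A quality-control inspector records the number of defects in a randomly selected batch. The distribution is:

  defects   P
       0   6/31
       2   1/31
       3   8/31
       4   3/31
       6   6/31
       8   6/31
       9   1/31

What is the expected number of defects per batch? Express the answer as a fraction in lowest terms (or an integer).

131/31

E[X] = (6/31)·0 + (1/31)·2 + (8/31)·3 + (3/31)·4 + (6/31)·6 + (6/31)·8 + (1/31)·9
     = 131/31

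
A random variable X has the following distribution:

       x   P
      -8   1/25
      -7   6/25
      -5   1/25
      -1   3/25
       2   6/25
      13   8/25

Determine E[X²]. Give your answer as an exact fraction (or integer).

E[X²] = (1/25)·64 + (6/25)·49 + (1/25)·25 + (3/25)·1 + (6/25)·4 + (8/25)·169
     = 1762/25

1762/25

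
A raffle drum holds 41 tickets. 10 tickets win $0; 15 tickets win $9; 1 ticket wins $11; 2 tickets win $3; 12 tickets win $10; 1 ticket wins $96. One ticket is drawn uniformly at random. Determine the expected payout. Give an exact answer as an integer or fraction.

368/41 dollars

E[payout] = (10/41)·0 + (15/41)·9 + (1/41)·11 + (2/41)·3 + (12/41)·10 + (1/41)·96 = 368/41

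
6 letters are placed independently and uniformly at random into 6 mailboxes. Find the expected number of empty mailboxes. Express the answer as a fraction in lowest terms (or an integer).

Let Xⱼ=1 if mailbox j is empty. P(Xⱼ=1) = ((6-1)/6)^6 = 15625/46656.
By linearity, E[#empty] = 6·15625/46656 = 15625/7776.

15625/7776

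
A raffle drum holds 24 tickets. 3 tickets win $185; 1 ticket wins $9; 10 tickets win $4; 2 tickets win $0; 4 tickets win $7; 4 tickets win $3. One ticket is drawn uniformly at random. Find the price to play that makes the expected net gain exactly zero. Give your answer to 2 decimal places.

E[payout] = (3/24)·185 + (1/24)·9 + (10/24)·4 + (2/24)·0 + (4/24)·7 + (4/24)·3 = 161/6
Fair fee = E[payout] = 161/6 ≈ $26.83

$26.83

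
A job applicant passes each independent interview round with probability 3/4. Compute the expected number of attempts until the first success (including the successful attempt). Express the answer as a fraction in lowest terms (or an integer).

For a geometric distribution, E[trials] = 1/p = 1/(3/4) = 4/3.

4/3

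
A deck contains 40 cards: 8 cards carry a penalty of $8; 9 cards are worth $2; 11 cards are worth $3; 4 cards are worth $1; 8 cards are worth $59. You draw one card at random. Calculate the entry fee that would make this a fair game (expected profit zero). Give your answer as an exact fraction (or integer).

463/40 dollars

E[payout] = (8/40)·(-8) + (9/40)·2 + (11/40)·3 + (4/40)·1 + (8/40)·59 = 463/40
Fair fee = E[payout] = 463/40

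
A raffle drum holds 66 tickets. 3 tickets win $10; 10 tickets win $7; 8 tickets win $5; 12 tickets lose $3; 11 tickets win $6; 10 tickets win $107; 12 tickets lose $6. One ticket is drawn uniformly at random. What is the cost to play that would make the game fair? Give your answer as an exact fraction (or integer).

E[payout] = (3/66)·10 + (10/66)·7 + (8/66)·5 + (12/66)·(-3) + (11/66)·6 + (10/66)·107 + (12/66)·(-6) = 584/33
Fair fee = E[payout] = 584/33

584/33 dollars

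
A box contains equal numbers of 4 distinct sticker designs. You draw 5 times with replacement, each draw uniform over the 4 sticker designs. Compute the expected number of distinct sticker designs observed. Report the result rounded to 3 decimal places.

3.051

Let Xⱼ=1 if type j appears at least once. P(Xⱼ=1) = 1 − ((4−1)/4)^5 = 781/1024.
E[#distinct] = 4·781/1024 = 781/256.
≈ 3.051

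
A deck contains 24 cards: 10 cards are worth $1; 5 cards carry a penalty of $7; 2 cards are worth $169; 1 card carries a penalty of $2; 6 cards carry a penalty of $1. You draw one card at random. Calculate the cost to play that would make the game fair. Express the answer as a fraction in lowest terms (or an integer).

E[payout] = (10/24)·1 + (5/24)·(-7) + (2/24)·169 + (1/24)·(-2) + (6/24)·(-1) = 305/24
Fair fee = E[payout] = 305/24

305/24 dollars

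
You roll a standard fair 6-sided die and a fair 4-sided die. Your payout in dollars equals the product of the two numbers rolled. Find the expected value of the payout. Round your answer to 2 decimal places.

$8.75

Distribution of the product of the two numbers rolled: 1 w.p. 1/24, 2 w.p. 1/12, 3 w.p. 1/12, 4 w.p. 1/8, 5 w.p. 1/24, 6 w.p. 1/8, …
E[payout] = (1/24)·1 + (1/12)·2 + (1/12)·3 + (1/8)·4 + (1/24)·5 + (1/8)·6 + (1/12)·8 + (1/24)·9 + (1/24)·10 + (1/8)·12 + (1/24)·15 + (1/24)·16 + (1/24)·18 + (1/24)·20 + (1/24)·24 = 35/4
≈ $8.75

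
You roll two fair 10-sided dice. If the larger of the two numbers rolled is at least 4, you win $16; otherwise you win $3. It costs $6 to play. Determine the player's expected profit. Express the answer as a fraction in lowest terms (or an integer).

E[payout] = (9/100)·3 + (91/100)·16 = 1483/100
Expected profit = 1483/100 − 6 = 883/100

883/100 dollars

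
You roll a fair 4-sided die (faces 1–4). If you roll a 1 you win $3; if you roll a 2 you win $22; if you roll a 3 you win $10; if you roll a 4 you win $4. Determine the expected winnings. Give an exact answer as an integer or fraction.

39/4 dollars

E[payout] = (1/4)·3 + (1/4)·4 + (1/4)·10 + (1/4)·22 = 39/4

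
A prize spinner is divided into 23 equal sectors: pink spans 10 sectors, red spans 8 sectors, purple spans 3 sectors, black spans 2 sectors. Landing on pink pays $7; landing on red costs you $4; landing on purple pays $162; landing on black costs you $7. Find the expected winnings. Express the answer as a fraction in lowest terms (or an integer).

510/23 dollars

E[payout] = (10/23)·7 + (8/23)·(-4) + (3/23)·162 + (2/23)·(-7) = 510/23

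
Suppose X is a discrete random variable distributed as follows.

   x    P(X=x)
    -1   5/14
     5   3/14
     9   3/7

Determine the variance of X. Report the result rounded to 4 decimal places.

19.5306

E[X] = (5/14)·(-1) + (3/14)·5 + (3/7)·9 = 32/7
E[X²] = (5/14)·1 + (3/14)·25 + (3/7)·81 = 283/7
Var(X) = 283/7 − (32/7)² = 957/49 ≈ 19.5306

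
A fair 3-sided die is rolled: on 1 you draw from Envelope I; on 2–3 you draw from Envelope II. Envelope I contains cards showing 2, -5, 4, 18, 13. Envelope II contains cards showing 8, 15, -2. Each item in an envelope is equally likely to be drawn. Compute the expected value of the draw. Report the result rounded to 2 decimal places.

E[X | Envelope I] = (2 − 5 + 4 + 18 + 13)/5 = 32/5
E[X | Envelope II] = (8 + 15 − 2)/3 = 7
E[X] = (1/3)·32/5 + (2/3)·7 = 34/5 ≈ 6.80

6.80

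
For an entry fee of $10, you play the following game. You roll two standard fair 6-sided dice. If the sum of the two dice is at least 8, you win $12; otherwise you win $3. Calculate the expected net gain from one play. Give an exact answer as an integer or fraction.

-13/4 dollars

E[payout] = (7/12)·3 + (5/12)·12 = 27/4
Expected profit = 27/4 − 10 = -13/4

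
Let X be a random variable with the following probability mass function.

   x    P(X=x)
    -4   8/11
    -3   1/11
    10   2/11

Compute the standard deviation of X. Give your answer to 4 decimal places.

5.3644

E[X] = -15/11, E[X²] = 337/11
Var(X) = E[X²] − (E[X])² = 337/11 − 225/121 = 3482/121
SD(X) = √(3482/121) ≈ 5.3644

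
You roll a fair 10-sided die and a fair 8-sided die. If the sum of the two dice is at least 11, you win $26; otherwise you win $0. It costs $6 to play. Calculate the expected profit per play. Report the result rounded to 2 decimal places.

$5.70

E[payout] = (11/20)·0 + (9/20)·26 = 117/10
Expected profit = 117/10 − 6 = 57/10 ≈ $5.70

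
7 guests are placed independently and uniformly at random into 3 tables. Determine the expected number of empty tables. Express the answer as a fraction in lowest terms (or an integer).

128/729

Let Xⱼ=1 if table j is empty. P(Xⱼ=1) = ((3-1)/3)^7 = 128/2187.
By linearity, E[#empty] = 3·128/2187 = 128/729.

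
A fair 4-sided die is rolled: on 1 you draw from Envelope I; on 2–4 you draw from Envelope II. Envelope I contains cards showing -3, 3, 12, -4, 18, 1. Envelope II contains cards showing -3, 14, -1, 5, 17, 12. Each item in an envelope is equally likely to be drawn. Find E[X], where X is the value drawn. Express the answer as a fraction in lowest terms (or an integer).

53/8

E[X | Envelope I] = (-3 + 3 + 12 − 4 + 18 + 1)/6 = 9/2
E[X | Envelope II] = (-3 + 14 − 1 + 5 + 17 + 12)/6 = 22/3
E[X] = (1/4)·9/2 + (3/4)·22/3 = 53/8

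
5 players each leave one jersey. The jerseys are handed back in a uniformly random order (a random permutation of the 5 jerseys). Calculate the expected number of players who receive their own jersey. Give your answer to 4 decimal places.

1.0000

Let Xᵢ = 1 if person i gets their own jersey. For each i, P(Xᵢ=1) = 1/5.
By linearity of expectation, E[X₁+…+X_5] = 5·(1/5) = 1.
≈ 1.0000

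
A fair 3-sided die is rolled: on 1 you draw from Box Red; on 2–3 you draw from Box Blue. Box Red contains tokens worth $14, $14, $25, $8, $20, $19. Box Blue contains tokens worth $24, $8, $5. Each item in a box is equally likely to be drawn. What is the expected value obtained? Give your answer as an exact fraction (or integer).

E[X | Box Red] = (14 + 14 + 25 + 8 + 20 + 19)/6 = 50/3
E[X | Box Blue] = (24 + 8 + 5)/3 = 37/3
E[X] = (1/3)·50/3 + (2/3)·37/3 = 124/9

124/9 dollars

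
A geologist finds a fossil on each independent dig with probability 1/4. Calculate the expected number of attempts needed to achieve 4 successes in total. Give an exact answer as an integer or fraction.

By linearity (sum of 4 independent geometric waits), E[trials] = 4/p = 4/(1/4) = 16.

16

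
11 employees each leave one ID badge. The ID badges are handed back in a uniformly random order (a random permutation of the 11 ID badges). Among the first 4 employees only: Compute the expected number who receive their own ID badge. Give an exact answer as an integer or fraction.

Let Xᵢ = 1 if person i gets their own ID badge. For each i, P(Xᵢ=1) = 1/11.
By linearity of expectation, E[X₁+…+X_4] = 4·(1/11) = 4/11.

4/11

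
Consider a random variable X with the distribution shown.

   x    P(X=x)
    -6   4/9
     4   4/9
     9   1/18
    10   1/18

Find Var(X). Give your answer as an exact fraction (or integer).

1193/36

E[X] = (4/9)·(-6) + (4/9)·4 + (1/18)·9 + (1/18)·10 = 1/6
E[X²] = (4/9)·36 + (4/9)·16 + (1/18)·81 + (1/18)·100 = 199/6
Var(X) = 199/6 − (1/6)² = 1193/36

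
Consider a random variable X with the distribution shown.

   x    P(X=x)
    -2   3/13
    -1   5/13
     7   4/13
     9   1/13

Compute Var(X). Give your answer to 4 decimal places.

18.6154

E[X] = (3/13)·(-2) + (5/13)·(-1) + (4/13)·7 + (1/13)·9 = 2
E[X²] = (3/13)·4 + (5/13)·1 + (4/13)·49 + (1/13)·81 = 294/13
Var(X) = 294/13 − (2)² = 242/13 ≈ 18.6154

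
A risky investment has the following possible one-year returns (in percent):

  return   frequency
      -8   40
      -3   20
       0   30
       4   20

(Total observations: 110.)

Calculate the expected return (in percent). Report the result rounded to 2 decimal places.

Total = 110, so P(return=-8) = 40/110, etc.
E[X] = (4/11)·(-8) + (2/11)·(-3) + (3/11)·0 + (2/11)·4
     = -30/11 ≈ -2.73

-2.73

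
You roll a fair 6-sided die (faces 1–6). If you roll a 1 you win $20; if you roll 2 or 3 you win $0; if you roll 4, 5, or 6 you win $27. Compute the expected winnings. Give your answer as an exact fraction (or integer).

E[payout] = (1/3)·0 + (1/6)·20 + (1/2)·27 = 101/6

101/6 dollars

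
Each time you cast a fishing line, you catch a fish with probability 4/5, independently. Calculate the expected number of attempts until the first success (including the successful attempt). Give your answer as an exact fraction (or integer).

For a geometric distribution, E[trials] = 1/p = 1/(4/5) = 5/4.

5/4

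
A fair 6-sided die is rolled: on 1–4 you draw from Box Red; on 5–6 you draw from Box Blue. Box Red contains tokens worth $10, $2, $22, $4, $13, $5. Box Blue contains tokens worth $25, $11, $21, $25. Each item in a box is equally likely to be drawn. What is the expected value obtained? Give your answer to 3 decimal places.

E[X | Box Red] = (10 + 2 + 22 + 4 + 13 + 5)/6 = 28/3
E[X | Box Blue] = (25 + 11 + 21 + 25)/4 = 41/2
E[X] = (2/3)·28/3 + (1/3)·41/2 = 235/18 ≈ 13.056

$13.056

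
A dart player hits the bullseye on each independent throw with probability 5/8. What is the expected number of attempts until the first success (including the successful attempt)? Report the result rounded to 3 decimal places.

For a geometric distribution, E[trials] = 1/p = 1/(5/8) = 8/5.
≈ 1.600

1.600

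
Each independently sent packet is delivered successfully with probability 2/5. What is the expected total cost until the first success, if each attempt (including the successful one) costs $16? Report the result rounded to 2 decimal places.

E[#attempts] = 1/p = 5/2; E[cost] = 16·5/2 = 40.
≈ 40.00

$40.00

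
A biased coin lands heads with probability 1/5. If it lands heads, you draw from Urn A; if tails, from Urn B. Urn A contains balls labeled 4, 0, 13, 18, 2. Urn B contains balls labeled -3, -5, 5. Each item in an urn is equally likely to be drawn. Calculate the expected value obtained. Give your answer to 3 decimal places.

0.680

E[X | Urn A] = (4 + 0 + 13 + 18 + 2)/5 = 37/5
E[X | Urn B] = (-3 − 5 + 5)/3 = -1
E[X] = (1/5)·37/5 + (4/5)·(-1) = 17/25 ≈ 0.680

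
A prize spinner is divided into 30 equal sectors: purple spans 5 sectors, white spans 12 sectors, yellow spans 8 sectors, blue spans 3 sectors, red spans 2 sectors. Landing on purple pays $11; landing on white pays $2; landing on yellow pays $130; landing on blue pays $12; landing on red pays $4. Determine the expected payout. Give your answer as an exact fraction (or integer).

1163/30 dollars

E[payout] = (5/30)·11 + (12/30)·2 + (8/30)·130 + (3/30)·12 + (2/30)·4 = 1163/30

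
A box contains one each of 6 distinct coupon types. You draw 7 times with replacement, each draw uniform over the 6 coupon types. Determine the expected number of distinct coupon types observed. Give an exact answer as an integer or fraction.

Let Xⱼ=1 if type j appears at least once. P(Xⱼ=1) = 1 − ((6−1)/6)^7 = 201811/279936.
E[#distinct] = 6·201811/279936 = 201811/46656.

201811/46656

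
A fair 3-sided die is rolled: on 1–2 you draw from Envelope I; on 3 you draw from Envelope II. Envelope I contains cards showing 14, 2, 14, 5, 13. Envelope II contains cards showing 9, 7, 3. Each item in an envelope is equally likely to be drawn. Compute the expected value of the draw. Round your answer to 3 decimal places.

8.511

E[X | Envelope I] = (14 + 2 + 14 + 5 + 13)/5 = 48/5
E[X | Envelope II] = (9 + 7 + 3)/3 = 19/3
E[X] = (2/3)·48/5 + (1/3)·19/3 = 383/45 ≈ 8.511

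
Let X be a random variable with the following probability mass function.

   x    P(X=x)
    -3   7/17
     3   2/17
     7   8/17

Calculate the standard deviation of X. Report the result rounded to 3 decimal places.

E[X] = 41/17, E[X²] = 473/17
Var(X) = E[X²] − (E[X])² = 473/17 − 1681/289 = 6360/289
SD(X) = √(6360/289) ≈ 4.691

4.691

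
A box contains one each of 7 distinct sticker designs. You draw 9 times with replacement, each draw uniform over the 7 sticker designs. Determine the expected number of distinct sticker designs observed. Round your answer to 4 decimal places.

5.2519

Let Xⱼ=1 if type j appears at least once. P(Xⱼ=1) = 1 − ((7−1)/7)^9 = 30275911/40353607.
E[#distinct] = 7·30275911/40353607 = 30275911/5764801.
≈ 5.2519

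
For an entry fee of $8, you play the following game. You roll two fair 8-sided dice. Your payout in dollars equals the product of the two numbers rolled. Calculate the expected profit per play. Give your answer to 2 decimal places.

Distribution of the product of the two numbers rolled: 1 w.p. 1/64, 2 w.p. 1/32, 3 w.p. 1/32, 4 w.p. 3/64, 5 w.p. 1/32, 6 w.p. 1/16, …
E[payout] = (1/64)·1 + (1/32)·2 + (1/32)·3 + (3/64)·4 + (1/32)·5 + (1/16)·6 + (1/32)·7 + (1/16)·8 + (1/64)·9 + (1/32)·10 + (1/16)·12 + (1/32)·14 + (1/32)·15 + (3/64)·16 + (1/32)·18 + (1/32)·20 + (1/32)·21 + (1/16)·24 + (1/64)·25 + (1/32)·28 + (1/32)·30 + (1/32)·32 + (1/32)·35 + (1/64)·36 + (1/32)·40 + (1/32)·42 + (1/32)·48 + (1/64)·49 + (1/32)·56 + (1/64)·64 = 81/4
Expected profit = 81/4 − 8 = 49/4 ≈ $12.25

$12.25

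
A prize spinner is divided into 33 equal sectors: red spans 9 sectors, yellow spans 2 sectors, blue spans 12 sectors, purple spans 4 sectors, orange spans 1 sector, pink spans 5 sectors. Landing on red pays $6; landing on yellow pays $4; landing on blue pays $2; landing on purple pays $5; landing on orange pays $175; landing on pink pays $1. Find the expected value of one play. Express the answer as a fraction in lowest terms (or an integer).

26/3 dollars

E[payout] = (9/33)·6 + (2/33)·4 + (12/33)·2 + (4/33)·5 + (1/33)·175 + (5/33)·1 = 26/3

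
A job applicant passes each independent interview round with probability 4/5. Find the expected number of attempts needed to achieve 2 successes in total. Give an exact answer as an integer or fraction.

5/2

By linearity (sum of 2 independent geometric waits), E[trials] = 2/p = 2/(4/5) = 5/2.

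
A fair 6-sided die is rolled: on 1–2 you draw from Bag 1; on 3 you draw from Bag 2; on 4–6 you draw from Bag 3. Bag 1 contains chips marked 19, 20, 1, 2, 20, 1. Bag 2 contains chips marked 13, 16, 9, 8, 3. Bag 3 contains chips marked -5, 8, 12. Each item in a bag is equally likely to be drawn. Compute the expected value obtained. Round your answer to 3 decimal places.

E[X | Bag 1] = (19 + 20 + 1 + 2 + 20 + 1)/6 = 21/2
E[X | Bag 2] = (13 + 16 + 9 + 8 + 3)/5 = 49/5
E[X | Bag 3] = (-5 + 8 + 12)/3 = 5
E[X] = (1/3)·21/2 + (1/6)·49/5 + (1/2)·5 = 229/30 ≈ 7.633

7.633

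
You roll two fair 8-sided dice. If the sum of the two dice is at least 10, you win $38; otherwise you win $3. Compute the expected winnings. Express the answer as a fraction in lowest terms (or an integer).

293/16 dollars

E[payout] = (9/16)·3 + (7/16)·38 = 293/16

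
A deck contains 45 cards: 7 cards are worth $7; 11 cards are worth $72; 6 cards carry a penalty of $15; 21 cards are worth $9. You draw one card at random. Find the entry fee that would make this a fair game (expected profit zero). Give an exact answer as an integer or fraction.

E[payout] = (7/45)·7 + (11/45)·72 + (6/45)·(-15) + (21/45)·9 = 188/9
Fair fee = E[payout] = 188/9

188/9 dollars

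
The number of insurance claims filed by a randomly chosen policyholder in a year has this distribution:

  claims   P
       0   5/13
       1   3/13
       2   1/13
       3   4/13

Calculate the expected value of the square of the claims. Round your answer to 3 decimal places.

3.308

E[X²] = (5/13)·0 + (3/13)·1 + (1/13)·4 + (4/13)·9
     = 43/13 ≈ 3.308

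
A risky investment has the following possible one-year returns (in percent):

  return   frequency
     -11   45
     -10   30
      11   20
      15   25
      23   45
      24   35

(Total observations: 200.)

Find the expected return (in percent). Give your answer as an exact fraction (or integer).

67/8

Total = 200, so P(return=-11) = 45/200, etc.
E[X] = (9/40)·(-11) + (3/20)·(-10) + (1/10)·11 + (1/8)·15 + (9/40)·23 + (7/40)·24
     = 67/8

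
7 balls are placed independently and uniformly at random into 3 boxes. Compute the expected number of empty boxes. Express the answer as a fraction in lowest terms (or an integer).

Let Xⱼ=1 if box j is empty. P(Xⱼ=1) = ((3-1)/3)^7 = 128/2187.
By linearity, E[#empty] = 3·128/2187 = 128/729.

128/729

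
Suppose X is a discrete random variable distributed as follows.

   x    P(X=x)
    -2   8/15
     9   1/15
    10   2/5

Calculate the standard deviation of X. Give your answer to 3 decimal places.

5.920

E[X] = 53/15, E[X²] = 713/15
Var(X) = E[X²] − (E[X])² = 713/15 − 2809/225 = 7886/225
SD(X) = √(7886/225) ≈ 5.920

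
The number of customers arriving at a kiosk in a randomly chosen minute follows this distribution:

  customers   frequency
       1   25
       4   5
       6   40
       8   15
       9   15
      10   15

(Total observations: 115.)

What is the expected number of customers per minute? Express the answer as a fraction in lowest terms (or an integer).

6

Total = 115, so P(customers=1) = 25/115, etc.
E[X] = (5/23)·1 + (1/23)·4 + (8/23)·6 + (3/23)·8 + (3/23)·9 + (3/23)·10
     = 6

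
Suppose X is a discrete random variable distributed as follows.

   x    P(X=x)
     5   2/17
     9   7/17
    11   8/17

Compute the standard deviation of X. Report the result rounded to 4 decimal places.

1.8824

E[X] = 161/17, E[X²] = 1585/17
Var(X) = E[X²] − (E[X])² = 1585/17 − 25921/289 = 1024/289
SD(X) = √(1024/289) ≈ 1.8824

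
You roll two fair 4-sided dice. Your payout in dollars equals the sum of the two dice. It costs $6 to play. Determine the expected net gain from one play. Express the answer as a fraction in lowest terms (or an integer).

-$1

Distribution of the sum of the two dice: 2 w.p. 1/16, 3 w.p. 1/8, 4 w.p. 3/16, 5 w.p. 1/4, 6 w.p. 3/16, 7 w.p. 1/8, …
E[payout] = (1/16)·2 + (1/8)·3 + (3/16)·4 + (1/4)·5 + (3/16)·6 + (1/8)·7 + (1/16)·8 = 5
Expected profit = 5 − 6 = -1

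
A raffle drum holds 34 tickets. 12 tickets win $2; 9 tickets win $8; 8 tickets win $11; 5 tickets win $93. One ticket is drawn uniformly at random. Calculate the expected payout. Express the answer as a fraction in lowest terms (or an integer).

E[payout] = (12/34)·2 + (9/34)·8 + (8/34)·11 + (5/34)·93 = 649/34

649/34 dollars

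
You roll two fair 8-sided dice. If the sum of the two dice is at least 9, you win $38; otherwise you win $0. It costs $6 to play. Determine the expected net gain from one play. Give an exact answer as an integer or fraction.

E[payout] = (7/16)·0 + (9/16)·38 = 171/8
Expected profit = 171/8 − 6 = 123/8

123/8 dollars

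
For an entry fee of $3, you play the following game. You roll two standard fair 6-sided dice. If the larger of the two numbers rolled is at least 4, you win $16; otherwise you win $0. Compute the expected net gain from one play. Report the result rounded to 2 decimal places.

E[payout] = (1/4)·0 + (3/4)·16 = 12
Expected profit = 12 − 3 = 9 ≈ $9.00

$9.00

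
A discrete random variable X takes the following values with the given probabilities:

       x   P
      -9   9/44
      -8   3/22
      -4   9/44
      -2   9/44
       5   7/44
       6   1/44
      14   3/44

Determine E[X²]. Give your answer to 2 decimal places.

E[X²] = (9/44)·81 + (3/22)·64 + (9/44)·16 + (9/44)·4 + (7/44)·25 + (1/44)·36 + (3/44)·196
     = 523/11 ≈ 47.55

47.55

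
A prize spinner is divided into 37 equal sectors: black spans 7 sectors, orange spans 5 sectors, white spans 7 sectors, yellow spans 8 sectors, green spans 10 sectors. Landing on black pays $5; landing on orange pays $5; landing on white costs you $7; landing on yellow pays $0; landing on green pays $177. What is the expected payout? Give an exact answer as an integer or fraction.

1781/37 dollars

E[payout] = (7/37)·5 + (5/37)·5 + (7/37)·(-7) + (8/37)·0 + (10/37)·177 = 1781/37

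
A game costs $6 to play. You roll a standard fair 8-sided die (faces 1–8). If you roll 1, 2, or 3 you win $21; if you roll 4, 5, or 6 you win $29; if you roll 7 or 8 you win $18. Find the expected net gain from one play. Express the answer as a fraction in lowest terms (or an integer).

E[payout] = (1/4)·18 + (3/8)·21 + (3/8)·29 = 93/4
Expected profit = 93/4 − 6 = 69/4

69/4 dollars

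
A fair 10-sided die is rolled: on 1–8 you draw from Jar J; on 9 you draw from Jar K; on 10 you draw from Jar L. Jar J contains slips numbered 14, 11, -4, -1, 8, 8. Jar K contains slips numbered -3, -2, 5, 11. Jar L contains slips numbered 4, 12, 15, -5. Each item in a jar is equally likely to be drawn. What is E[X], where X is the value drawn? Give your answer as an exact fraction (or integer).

229/40

E[X | Jar J] = (14 + 11 − 4 − 1 + 8 + 8)/6 = 6
E[X | Jar K] = (-3 − 2 + 5 + 11)/4 = 11/4
E[X | Jar L] = (4 + 12 + 15 − 5)/4 = 13/2
E[X] = (4/5)·6 + (1/10)·11/4 + (1/10)·13/2 = 229/40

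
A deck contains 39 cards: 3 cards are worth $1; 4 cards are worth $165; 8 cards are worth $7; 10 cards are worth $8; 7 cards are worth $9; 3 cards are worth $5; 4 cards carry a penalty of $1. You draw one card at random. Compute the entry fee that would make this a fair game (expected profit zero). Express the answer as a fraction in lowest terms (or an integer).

E[payout] = (3/39)·1 + (4/39)·165 + (8/39)·7 + (10/39)·8 + (7/39)·9 + (3/39)·5 + (4/39)·(-1) = 291/13
Fair fee = E[payout] = 291/13

291/13 dollars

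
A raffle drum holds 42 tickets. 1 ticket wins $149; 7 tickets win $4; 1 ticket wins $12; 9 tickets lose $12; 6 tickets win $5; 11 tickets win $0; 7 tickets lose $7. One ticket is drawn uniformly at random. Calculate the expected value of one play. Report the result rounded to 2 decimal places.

$1.48

E[payout] = (1/42)·149 + (7/42)·4 + (1/42)·12 + (9/42)·(-12) + (6/42)·5 + (11/42)·0 + (7/42)·(-7) = 31/21
≈ $1.48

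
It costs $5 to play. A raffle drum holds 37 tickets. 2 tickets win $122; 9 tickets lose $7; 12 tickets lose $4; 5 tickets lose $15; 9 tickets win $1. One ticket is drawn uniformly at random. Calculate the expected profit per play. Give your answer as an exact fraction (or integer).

E[payout] = (2/37)·122 + (9/37)·(-7) + (12/37)·(-4) + (5/37)·(-15) + (9/37)·1 = 67/37
Expected profit = 67/37 − 5 = -118/37

-118/37 dollars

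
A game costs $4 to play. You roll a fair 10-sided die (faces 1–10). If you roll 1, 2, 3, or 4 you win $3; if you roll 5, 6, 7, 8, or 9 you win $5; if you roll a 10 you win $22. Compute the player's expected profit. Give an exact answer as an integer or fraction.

19/10 dollars

E[payout] = (2/5)·3 + (1/2)·5 + (1/10)·22 = 59/10
Expected profit = 59/10 − 4 = 19/10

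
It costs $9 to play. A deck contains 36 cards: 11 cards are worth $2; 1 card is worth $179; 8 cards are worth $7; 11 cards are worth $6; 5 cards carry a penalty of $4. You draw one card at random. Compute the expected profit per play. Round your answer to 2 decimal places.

E[payout] = (11/36)·2 + (1/36)·179 + (8/36)·7 + (11/36)·6 + (5/36)·(-4) = 101/12
Expected profit = 101/12 − 9 = -7/12 ≈ -$0.58

-$0.58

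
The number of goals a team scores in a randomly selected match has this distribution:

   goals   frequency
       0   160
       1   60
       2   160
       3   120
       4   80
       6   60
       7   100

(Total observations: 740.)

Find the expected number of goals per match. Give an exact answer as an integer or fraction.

Total = 740, so P(goals=0) = 160/740, etc.
E[X] = (8/37)·0 + (3/37)·1 + (8/37)·2 + (6/37)·3 + (4/37)·4 + (3/37)·6 + (5/37)·7
     = 106/37

106/37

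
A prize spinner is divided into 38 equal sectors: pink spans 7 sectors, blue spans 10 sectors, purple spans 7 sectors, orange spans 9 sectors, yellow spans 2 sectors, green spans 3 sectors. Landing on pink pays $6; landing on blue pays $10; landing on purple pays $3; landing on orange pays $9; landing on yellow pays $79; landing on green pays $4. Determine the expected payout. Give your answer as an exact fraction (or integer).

207/19 dollars

E[payout] = (7/38)·6 + (10/38)·10 + (7/38)·3 + (9/38)·9 + (2/38)·79 + (3/38)·4 = 207/19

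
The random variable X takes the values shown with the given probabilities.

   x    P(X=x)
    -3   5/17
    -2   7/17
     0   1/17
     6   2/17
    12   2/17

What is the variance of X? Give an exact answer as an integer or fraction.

7312/289

E[X] = (5/17)·(-3) + (7/17)·(-2) + (1/17)·0 + (2/17)·6 + (2/17)·12 = 7/17
E[X²] = (5/17)·9 + (7/17)·4 + (1/17)·0 + (2/17)·36 + (2/17)·144 = 433/17
Var(X) = 433/17 − (7/17)² = 7312/289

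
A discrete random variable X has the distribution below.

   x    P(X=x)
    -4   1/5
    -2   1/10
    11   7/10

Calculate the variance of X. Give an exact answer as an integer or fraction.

4341/100

E[X] = (1/5)·(-4) + (1/10)·(-2) + (7/10)·11 = 67/10
E[X²] = (1/5)·16 + (1/10)·4 + (7/10)·121 = 883/10
Var(X) = 883/10 − (67/10)² = 4341/100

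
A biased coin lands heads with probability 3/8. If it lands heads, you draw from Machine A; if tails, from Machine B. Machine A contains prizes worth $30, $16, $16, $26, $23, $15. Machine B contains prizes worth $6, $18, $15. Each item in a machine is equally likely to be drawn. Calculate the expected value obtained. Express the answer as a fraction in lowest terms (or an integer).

E[X | Machine A] = (30 + 16 + 16 + 26 + 23 + 15)/6 = 21
E[X | Machine B] = (6 + 18 + 15)/3 = 13
E[X] = (3/8)·21 + (5/8)·13 = 16

$16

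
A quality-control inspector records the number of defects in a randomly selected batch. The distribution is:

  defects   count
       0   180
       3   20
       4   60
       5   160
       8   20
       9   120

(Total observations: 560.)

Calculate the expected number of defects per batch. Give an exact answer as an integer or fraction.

Total = 560, so P(defects=0) = 180/560, etc.
E[X] = (9/28)·0 + (1/28)·3 + (3/28)·4 + (2/7)·5 + (1/28)·8 + (3/14)·9
     = 117/28

117/28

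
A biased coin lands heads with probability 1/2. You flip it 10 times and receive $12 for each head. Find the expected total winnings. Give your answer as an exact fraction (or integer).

E[#heads] = 10·1/2 = 5 (linearity over flips).
E[winnings] = 12·5 = 60.

$60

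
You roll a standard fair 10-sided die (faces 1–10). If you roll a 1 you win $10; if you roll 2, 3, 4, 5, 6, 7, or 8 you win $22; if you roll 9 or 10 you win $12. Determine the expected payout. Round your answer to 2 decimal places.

$18.80

E[payout] = (1/10)·10 + (1/5)·12 + (7/10)·22 = 94/5
≈ $18.80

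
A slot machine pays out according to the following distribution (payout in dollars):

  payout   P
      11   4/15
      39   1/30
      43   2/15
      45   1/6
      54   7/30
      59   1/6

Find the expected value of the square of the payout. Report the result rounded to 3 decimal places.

E[X²] = (4/15)·121 + (1/30)·1521 + (2/15)·1849 + (1/6)·2025 + (7/30)·2916 + (1/6)·3481
     = 57827/30 ≈ 1927.567

1927.567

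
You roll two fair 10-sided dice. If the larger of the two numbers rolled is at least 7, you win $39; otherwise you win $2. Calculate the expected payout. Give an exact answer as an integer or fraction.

642/25 dollars

E[payout] = (9/25)·2 + (16/25)·39 = 642/25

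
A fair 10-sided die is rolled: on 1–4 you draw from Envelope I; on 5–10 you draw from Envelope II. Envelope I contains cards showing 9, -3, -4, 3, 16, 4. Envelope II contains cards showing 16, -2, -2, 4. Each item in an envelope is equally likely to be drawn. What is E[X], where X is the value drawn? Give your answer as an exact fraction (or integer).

E[X | Envelope I] = (9 − 3 − 4 + 3 + 16 + 4)/6 = 25/6
E[X | Envelope II] = (16 − 2 − 2 + 4)/4 = 4
E[X] = (2/5)·25/6 + (3/5)·4 = 61/15

61/15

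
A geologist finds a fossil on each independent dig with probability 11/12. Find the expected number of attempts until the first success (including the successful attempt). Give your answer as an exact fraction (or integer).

For a geometric distribution, E[trials] = 1/p = 1/(11/12) = 12/11.

12/11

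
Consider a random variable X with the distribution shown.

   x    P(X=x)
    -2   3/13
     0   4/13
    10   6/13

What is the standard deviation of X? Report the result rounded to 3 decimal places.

5.461

E[X] = 54/13, E[X²] = 612/13
Var(X) = E[X²] − (E[X])² = 612/13 − 2916/169 = 5040/169
SD(X) = √(5040/169) ≈ 5.461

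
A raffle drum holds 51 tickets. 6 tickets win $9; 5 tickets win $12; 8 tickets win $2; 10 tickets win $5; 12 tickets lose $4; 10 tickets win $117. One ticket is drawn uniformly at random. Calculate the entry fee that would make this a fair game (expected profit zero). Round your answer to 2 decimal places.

E[payout] = (6/51)·9 + (5/51)·12 + (8/51)·2 + (10/51)·5 + (12/51)·(-4) + (10/51)·117 = 434/17
Fair fee = E[payout] = 434/17 ≈ $25.53

$25.53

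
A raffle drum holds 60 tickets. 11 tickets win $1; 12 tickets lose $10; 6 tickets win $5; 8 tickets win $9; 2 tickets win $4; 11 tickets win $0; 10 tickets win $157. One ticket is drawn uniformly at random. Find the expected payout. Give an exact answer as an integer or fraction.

1571/60 dollars

E[payout] = (11/60)·1 + (12/60)·(-10) + (6/60)·5 + (8/60)·9 + (2/60)·4 + (11/60)·0 + (10/60)·157 = 1571/60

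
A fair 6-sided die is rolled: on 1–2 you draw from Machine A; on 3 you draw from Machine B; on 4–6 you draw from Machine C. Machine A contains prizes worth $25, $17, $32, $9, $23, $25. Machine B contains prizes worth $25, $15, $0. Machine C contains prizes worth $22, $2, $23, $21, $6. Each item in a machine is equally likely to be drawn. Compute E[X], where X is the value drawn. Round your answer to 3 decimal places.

E[X | Machine A] = (25 + 17 + 32 + 9 + 23 + 25)/6 = 131/6
E[X | Machine B] = (25 + 15 + 0)/3 = 40/3
E[X | Machine C] = (22 + 2 + 23 + 21 + 6)/5 = 74/5
E[X] = (1/3)·131/6 + (1/6)·40/3 + (1/2)·74/5 = 169/10 ≈ 16.900

$16.900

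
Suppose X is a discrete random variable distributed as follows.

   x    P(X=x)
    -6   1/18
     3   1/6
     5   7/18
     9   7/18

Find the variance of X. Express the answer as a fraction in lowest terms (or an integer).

4289/324

E[X] = (1/18)·(-6) + (1/6)·3 + (7/18)·5 + (7/18)·9 = 101/18
E[X²] = (1/18)·36 + (1/6)·9 + (7/18)·25 + (7/18)·81 = 805/18
Var(X) = 805/18 − (101/18)² = 4289/324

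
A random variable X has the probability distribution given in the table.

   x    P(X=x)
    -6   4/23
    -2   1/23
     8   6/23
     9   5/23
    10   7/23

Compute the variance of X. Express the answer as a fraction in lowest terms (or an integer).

E[X] = (4/23)·(-6) + (1/23)·(-2) + (6/23)·8 + (5/23)·9 + (7/23)·10 = 137/23
E[X²] = (4/23)·36 + (1/23)·4 + (6/23)·64 + (5/23)·81 + (7/23)·100 = 1637/23
Var(X) = 1637/23 − (137/23)² = 18882/529

18882/529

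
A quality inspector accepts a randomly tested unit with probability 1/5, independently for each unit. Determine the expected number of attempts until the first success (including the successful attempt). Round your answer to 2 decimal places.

For a geometric distribution, E[trials] = 1/p = 1/(1/5) = 5.
≈ 5.00

5.00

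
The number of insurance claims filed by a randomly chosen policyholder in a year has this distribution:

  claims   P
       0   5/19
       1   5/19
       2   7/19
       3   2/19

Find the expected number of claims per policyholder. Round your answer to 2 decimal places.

1.32

E[X] = (5/19)·0 + (5/19)·1 + (7/19)·2 + (2/19)·3
     = 25/19 ≈ 1.32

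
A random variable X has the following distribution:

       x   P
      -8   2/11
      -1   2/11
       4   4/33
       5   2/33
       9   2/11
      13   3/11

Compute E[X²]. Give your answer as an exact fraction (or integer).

837/11

E[X²] = (2/11)·64 + (2/11)·1 + (4/33)·16 + (2/33)·25 + (2/11)·81 + (3/11)·169
     = 837/11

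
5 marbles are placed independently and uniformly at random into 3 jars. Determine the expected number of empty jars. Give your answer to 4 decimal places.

Let Xⱼ=1 if jar j is empty. P(Xⱼ=1) = ((3-1)/3)^5 = 32/243.
By linearity, E[#empty] = 3·32/243 = 32/81.
≈ 0.3951

0.3951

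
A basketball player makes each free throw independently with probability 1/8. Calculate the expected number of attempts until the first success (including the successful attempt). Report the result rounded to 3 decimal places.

8.000

For a geometric distribution, E[trials] = 1/p = 1/(1/8) = 8.
≈ 8.000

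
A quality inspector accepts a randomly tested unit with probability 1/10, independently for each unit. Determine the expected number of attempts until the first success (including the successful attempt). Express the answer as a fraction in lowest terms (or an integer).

For a geometric distribution, E[trials] = 1/p = 1/(1/10) = 10.

10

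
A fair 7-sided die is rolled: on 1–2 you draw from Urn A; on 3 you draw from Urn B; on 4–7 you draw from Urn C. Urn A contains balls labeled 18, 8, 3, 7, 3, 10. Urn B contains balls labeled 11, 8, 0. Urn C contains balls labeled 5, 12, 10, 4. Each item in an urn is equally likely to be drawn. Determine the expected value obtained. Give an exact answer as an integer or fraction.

23/3

E[X | Urn A] = (18 + 8 + 3 + 7 + 3 + 10)/6 = 49/6
E[X | Urn B] = (11 + 8 + 0)/3 = 19/3
E[X | Urn C] = (5 + 12 + 10 + 4)/4 = 31/4
E[X] = (2/7)·49/6 + (1/7)·19/3 + (4/7)·31/4 = 23/3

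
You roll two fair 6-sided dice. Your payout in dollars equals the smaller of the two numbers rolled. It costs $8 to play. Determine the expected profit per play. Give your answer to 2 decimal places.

-$5.47

Distribution of the smaller of the two numbers rolled: 1 w.p. 11/36, 2 w.p. 1/4, 3 w.p. 7/36, 4 w.p. 5/36, 5 w.p. 1/12, 6 w.p. 1/36
E[payout] = (11/36)·1 + (1/4)·2 + (7/36)·3 + (5/36)·4 + (1/12)·5 + (1/36)·6 = 91/36
Expected profit = 91/36 − 8 = -197/36 ≈ -$5.47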